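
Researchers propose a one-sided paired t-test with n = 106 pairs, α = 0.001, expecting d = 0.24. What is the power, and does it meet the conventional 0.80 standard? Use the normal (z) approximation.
Power ≈ 0.27; the study is underpowered (power < 0.80)

Power calculation (paired t-test, normal approximation):
z_β = d · √n - z_α
z_β = 0.24 · √106 - 3.090
z_β = 0.24 · 10.296 - 3.090
z_β = -0.619

Power = Φ(z_β) = Φ(-0.619) ≈ 0.268

Effect size d = 0.24 is small by Cohen's convention (0.2/0.5/0.8).

Threshold: power ≥ 0.80 is conventionally adequate.
Power ≈ 0.27 → the study is underpowered (power < 0.80).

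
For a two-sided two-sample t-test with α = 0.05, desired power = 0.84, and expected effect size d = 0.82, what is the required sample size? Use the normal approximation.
n = 26 per group

Sample size formula (two-sample t-test, normal approximation):
n = 2 · ((z_{α/2} + z_β) / d)²

z_{α/2} = 1.960 (for α = 0.05, two-sided)
z_β = 0.994 (for power = 0.84)
d = 0.82

n = 2 · ((1.960 + 0.994) / 0.82)²
n = 2 · (3.602)²
n ≈ 25.95
Round up to the next whole number: n = 26 per group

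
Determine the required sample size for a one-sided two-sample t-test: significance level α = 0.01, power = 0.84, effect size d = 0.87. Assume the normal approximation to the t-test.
n = 30 per group

Sample size formula (two-sample t-test, normal approximation):
n = 2 · ((z_α + z_β) / d)²

z_α = 2.326 (for α = 0.01, one-sided)
z_β = 0.994 (for power = 0.84)
d = 0.87

n = 2 · ((2.326 + 0.994) / 0.87)²
n = 2 · (3.816)²
n ≈ 29.12
Round up to the next whole number: n = 30 per group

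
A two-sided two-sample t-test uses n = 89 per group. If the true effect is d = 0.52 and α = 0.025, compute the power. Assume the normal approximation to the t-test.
Power ≈ 0.89

Power calculation (two-sample t-test, normal approximation):
z_β = d · √(n/2) - z_{α/2}
z_β = 0.52 · √(89/2) - 2.241
z_β = 0.52 · 6.671 - 2.241
z_β = 1.227

Power = Φ(z_β) = Φ(1.227) ≈ 0.890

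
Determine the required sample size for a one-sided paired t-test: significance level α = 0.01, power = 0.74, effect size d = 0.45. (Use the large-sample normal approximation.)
n = 44 pairs

Sample size formula (paired t-test, normal approximation):
n = ((z_α + z_β) / d)²

z_α = 2.326 (for α = 0.01, one-sided)
z_β = 0.643 (for power = 0.74)
d = 0.45

n = ((2.326 + 0.643) / 0.45)²
n = (6.598)²
n ≈ 43.53
Round up to the next whole number: n = 44 pairs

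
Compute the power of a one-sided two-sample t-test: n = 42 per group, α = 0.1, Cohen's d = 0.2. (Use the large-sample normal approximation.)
Power ≈ 0.36

Power calculation (two-sample t-test, normal approximation):
z_β = d · √(n/2) - z_α
z_β = 0.2 · √(42/2) - 1.282
z_β = 0.2 · 4.583 - 1.282
z_β = -0.365

Power = Φ(z_β) = Φ(-0.365) ≈ 0.358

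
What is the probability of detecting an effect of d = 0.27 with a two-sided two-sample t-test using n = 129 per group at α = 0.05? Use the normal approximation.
Power ≈ 0.58

Power calculation (two-sample t-test, normal approximation):
z_β = d · √(n/2) - z_{α/2}
z_β = 0.27 · √(129/2) - 1.960
z_β = 0.27 · 8.031 - 1.960
z_β = 0.208

Power = Φ(z_β) = Φ(0.208) ≈ 0.583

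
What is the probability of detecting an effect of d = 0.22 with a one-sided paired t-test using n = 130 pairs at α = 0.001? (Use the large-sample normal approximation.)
Power ≈ 0.28

Power calculation (paired t-test, normal approximation):
z_β = d · √n - z_α
z_β = 0.22 · √130 - 3.090
z_β = 0.22 · 11.402 - 3.090
z_β = -0.582

Power = Φ(z_β) = Φ(-0.582) ≈ 0.280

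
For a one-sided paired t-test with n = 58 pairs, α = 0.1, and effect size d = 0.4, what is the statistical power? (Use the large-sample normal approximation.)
Power ≈ 0.96

Power calculation (paired t-test, normal approximation):
z_β = d · √n - z_α
z_β = 0.4 · √58 - 1.282
z_β = 0.4 · 7.616 - 1.282
z_β = 1.765

Power = Φ(z_β) = Φ(1.765) ≈ 0.961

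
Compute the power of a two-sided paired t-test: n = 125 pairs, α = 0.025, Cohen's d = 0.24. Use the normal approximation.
Power ≈ 0.67

Power calculation (paired t-test, normal approximation):
z_β = d · √n - z_{α/2}
z_β = 0.24 · √125 - 2.241
z_β = 0.24 · 11.180 - 2.241
z_β = 0.442

Power = Φ(z_β) = Φ(0.442) ≈ 0.671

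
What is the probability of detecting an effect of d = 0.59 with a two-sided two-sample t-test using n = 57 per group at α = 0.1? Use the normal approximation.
Power ≈ 0.93

Power calculation (two-sample t-test, normal approximation):
z_β = d · √(n/2) - z_{α/2}
z_β = 0.59 · √(57/2) - 1.645
z_β = 0.59 · 5.339 - 1.645
z_β = 1.505

Power = Φ(z_β) = Φ(1.505) ≈ 0.934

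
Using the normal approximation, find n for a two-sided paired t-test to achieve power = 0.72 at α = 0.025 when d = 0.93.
n = 10 pairs

Sample size formula (paired t-test, normal approximation):
n = ((z_{α/2} + z_β) / d)²

z_{α/2} = 2.241 (for α = 0.025, two-sided)
z_β = 0.583 (for power = 0.72)
d = 0.93

n = ((2.241 + 0.583) / 0.93)²
n = (3.037)²
n ≈ 9.22
Round up to the next whole number: n = 10 pairs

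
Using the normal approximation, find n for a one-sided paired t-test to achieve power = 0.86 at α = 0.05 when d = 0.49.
n = 31 pairs

Sample size formula (paired t-test, normal approximation):
n = ((z_α + z_β) / d)²

z_α = 1.645 (for α = 0.05, one-sided)
z_β = 1.080 (for power = 0.86)
d = 0.49

n = ((1.645 + 1.080) / 0.49)²
n = (5.561)²
n ≈ 30.92
Round up to the next whole number: n = 31 pairs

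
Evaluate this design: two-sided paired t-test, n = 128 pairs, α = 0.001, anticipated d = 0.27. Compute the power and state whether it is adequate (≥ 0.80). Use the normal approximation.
Power ≈ 0.41; the study is underpowered (power < 0.80)

Power calculation (paired t-test, normal approximation):
z_β = d · √n - z_{α/2}
z_β = 0.27 · √128 - 3.291
z_β = 0.27 · 11.314 - 3.291
z_β = -0.236

Power = Φ(z_β) = Φ(-0.236) ≈ 0.407

Effect size d = 0.27 is small by Cohen's convention (0.2/0.5/0.8).

Threshold: power ≥ 0.80 is conventionally adequate.
Power ≈ 0.41 → the study is underpowered (power < 0.80).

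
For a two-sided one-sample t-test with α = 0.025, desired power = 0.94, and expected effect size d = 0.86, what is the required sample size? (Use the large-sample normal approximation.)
n = 20

Sample size formula (one-sample t-test, normal approximation):
n = ((z_{α/2} + z_β) / d)²

z_{α/2} = 2.241 (for α = 0.025, two-sided)
z_β = 1.555 (for power = 0.94)
d = 0.86

n = ((2.241 + 1.555) / 0.86)²
n = (4.414)²
n ≈ 19.48
Round up to the next whole number: n = 20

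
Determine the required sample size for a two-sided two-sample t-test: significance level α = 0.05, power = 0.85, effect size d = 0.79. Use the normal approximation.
n = 29 per group

Sample size formula (two-sample t-test, normal approximation):
n = 2 · ((z_{α/2} + z_β) / d)²

z_{α/2} = 1.960 (for α = 0.05, two-sided)
z_β = 1.036 (for power = 0.85)
d = 0.79

n = 2 · ((1.960 + 1.036) / 0.79)²
n = 2 · (3.792)²
n ≈ 28.76
Round up to the next whole number: n = 29 per group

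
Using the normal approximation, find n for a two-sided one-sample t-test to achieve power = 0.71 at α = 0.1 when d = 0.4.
n = 31

Sample size formula (one-sample t-test, normal approximation):
n = ((z_{α/2} + z_β) / d)²

z_{α/2} = 1.645 (for α = 0.1, two-sided)
z_β = 0.553 (for power = 0.71)
d = 0.4

n = ((1.645 + 0.553) / 0.4)²
n = (5.495)²
n ≈ 30.20
Round up to the next whole number: n = 31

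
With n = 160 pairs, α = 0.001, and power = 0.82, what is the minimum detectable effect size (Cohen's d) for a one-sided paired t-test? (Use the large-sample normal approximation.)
d ≈ 0.32

Minimum detectable effect (paired t-test, normal approximation):
d = (z_α + z_β) / √n
d = (3.090 + 0.915) / √160
d = 4.006 / 12.649
d ≈ 0.32

By Cohen's convention (0.2 small / 0.5 medium / 0.8 large): small effect.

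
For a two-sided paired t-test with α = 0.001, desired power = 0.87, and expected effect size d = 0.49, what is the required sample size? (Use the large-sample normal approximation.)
n = 82 pairs

Sample size formula (paired t-test, normal approximation):
n = ((z_{α/2} + z_β) / d)²

z_{α/2} = 3.291 (for α = 0.001, two-sided)
z_β = 1.126 (for power = 0.87)
d = 0.49

n = ((3.291 + 1.126) / 0.49)²
n = (9.014)²
n ≈ 81.25
Round up to the next whole number: n = 82 pairs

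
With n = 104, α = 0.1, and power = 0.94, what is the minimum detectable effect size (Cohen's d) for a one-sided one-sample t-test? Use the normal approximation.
d ≈ 0.28

Minimum detectable effect (one-sample t-test, normal approximation):
d = (z_α + z_β) / √n
d = (1.282 + 1.555) / √104
d = 2.836 / 10.198
d ≈ 0.28

By Cohen's convention (0.2 small / 0.5 medium / 0.8 large): small effect.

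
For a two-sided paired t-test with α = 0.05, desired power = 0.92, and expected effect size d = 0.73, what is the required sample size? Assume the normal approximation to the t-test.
n = 22 pairs

Sample size formula (paired t-test, normal approximation):
n = ((z_{α/2} + z_β) / d)²

z_{α/2} = 1.960 (for α = 0.05, two-sided)
z_β = 1.405 (for power = 0.92)
d = 0.73

n = ((1.960 + 1.405) / 0.73)²
n = (4.610)²
n ≈ 21.25
Round up to the next whole number: n = 22 pairs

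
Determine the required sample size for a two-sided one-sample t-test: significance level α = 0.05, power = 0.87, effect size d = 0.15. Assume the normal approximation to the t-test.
n = 424

Sample size formula (one-sample t-test, normal approximation):
n = ((z_{α/2} + z_β) / d)²

z_{α/2} = 1.960 (for α = 0.05, two-sided)
z_β = 1.126 (for power = 0.87)
d = 0.15

n = ((1.960 + 1.126) / 0.15)²
n = (20.573)²
n ≈ 423.25
Round up to the next whole number: n = 424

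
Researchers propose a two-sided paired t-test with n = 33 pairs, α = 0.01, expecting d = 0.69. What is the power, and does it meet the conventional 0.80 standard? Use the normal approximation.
Power ≈ 0.92; the study is adequately powered (power ≥ 0.80)

Power calculation (paired t-test, normal approximation):
z_β = d · √n - z_{α/2}
z_β = 0.69 · √33 - 2.576
z_β = 0.69 · 5.745 - 2.576
z_β = 1.388

Power = Φ(z_β) = Φ(1.388) ≈ 0.917

Effect size d = 0.69 is medium by Cohen's convention (0.2/0.5/0.8).

Threshold: power ≥ 0.80 is conventionally adequate.
Power ≈ 0.92 → the study is adequately powered (power ≥ 0.80).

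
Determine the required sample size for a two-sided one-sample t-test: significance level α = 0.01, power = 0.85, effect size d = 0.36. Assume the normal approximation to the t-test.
n = 101

Sample size formula (one-sample t-test, normal approximation):
n = ((z_{α/2} + z_β) / d)²

z_{α/2} = 2.576 (for α = 0.01, two-sided)
z_β = 1.036 (for power = 0.85)
d = 0.36

n = ((2.576 + 1.036) / 0.36)²
n = (10.033)²
n ≈ 100.66
Round up to the next whole number: n = 101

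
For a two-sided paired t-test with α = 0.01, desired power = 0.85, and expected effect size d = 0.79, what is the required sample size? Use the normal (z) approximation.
n = 21 pairs

Sample size formula (paired t-test, normal approximation):
n = ((z_{α/2} + z_β) / d)²

z_{α/2} = 2.576 (for α = 0.01, two-sided)
z_β = 1.036 (for power = 0.85)
d = 0.79

n = ((2.576 + 1.036) / 0.79)²
n = (4.572)²
n ≈ 20.90
Round up to the next whole number: n = 21 pairs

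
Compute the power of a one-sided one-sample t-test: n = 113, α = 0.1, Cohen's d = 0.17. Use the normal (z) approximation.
Power ≈ 0.70

Power calculation (one-sample t-test, normal approximation):
z_β = d · √n - z_α
z_β = 0.17 · √113 - 1.282
z_β = 0.17 · 10.630 - 1.282
z_β = 0.526

Power = Φ(z_β) = Φ(0.526) ≈ 0.700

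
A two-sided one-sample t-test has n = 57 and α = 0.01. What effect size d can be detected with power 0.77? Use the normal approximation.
d ≈ 0.44

Minimum detectable effect (one-sample t-test, normal approximation):
d = (z_{α/2} + z_β) / √n
d = (2.576 + 0.739) / √57
d = 3.315 / 7.550
d ≈ 0.44

By Cohen's convention (0.2 small / 0.5 medium / 0.8 large): small effect.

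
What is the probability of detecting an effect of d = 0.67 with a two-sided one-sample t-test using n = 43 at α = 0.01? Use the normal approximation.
Power ≈ 0.97

Power calculation (one-sample t-test, normal approximation):
z_β = d · √n - z_{α/2}
z_β = 0.67 · √43 - 2.576
z_β = 0.67 · 6.557 - 2.576
z_β = 1.818

Power = Φ(z_β) = Φ(1.818) ≈ 0.965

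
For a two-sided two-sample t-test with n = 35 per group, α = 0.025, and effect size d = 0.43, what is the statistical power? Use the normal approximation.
Power ≈ 0.33

Power calculation (two-sample t-test, normal approximation):
z_β = d · √(n/2) - z_{α/2}
z_β = 0.43 · √(35/2) - 2.241
z_β = 0.43 · 4.183 - 2.241
z_β = -0.443

Power = Φ(z_β) = Φ(-0.443) ≈ 0.329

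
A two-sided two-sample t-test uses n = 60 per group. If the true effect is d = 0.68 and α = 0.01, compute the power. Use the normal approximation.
Power ≈ 0.87

Power calculation (two-sample t-test, normal approximation):
z_β = d · √(n/2) - z_{α/2}
z_β = 0.68 · √(60/2) - 2.576
z_β = 0.68 · 5.477 - 2.576
z_β = 1.149

Power = Φ(z_β) = Φ(1.149) ≈ 0.875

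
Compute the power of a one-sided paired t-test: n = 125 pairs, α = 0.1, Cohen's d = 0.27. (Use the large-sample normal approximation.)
Power ≈ 0.96

Power calculation (paired t-test, normal approximation):
z_β = d · √n - z_α
z_β = 0.27 · √125 - 1.282
z_β = 0.27 · 11.180 - 1.282
z_β = 1.737

Power = Φ(z_β) = Φ(1.737) ≈ 0.959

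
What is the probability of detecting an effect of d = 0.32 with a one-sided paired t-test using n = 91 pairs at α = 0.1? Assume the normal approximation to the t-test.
Power ≈ 0.96

Power calculation (paired t-test, normal approximation):
z_β = d · √n - z_α
z_β = 0.32 · √91 - 1.282
z_β = 0.32 · 9.539 - 1.282
z_β = 1.771

Power = Φ(z_β) = Φ(1.771) ≈ 0.962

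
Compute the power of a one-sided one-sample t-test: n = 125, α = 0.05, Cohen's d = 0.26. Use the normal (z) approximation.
Power ≈ 0.90

Power calculation (one-sample t-test, normal approximation):
z_β = d · √n - z_α
z_β = 0.26 · √125 - 1.645
z_β = 0.26 · 11.180 - 1.645
z_β = 1.262

Power = Φ(z_β) = Φ(1.262) ≈ 0.897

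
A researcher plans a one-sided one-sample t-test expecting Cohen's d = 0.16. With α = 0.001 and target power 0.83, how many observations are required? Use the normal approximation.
n = 639

Sample size formula (one-sample t-test, normal approximation):
n = ((z_α + z_β) / d)²

z_α = 3.090 (for α = 0.001, one-sided)
z_β = 0.954 (for power = 0.83)
d = 0.16

n = ((3.090 + 0.954) / 0.16)²
n = (25.275)²
n ≈ 638.83
Round up to the next whole number: n = 639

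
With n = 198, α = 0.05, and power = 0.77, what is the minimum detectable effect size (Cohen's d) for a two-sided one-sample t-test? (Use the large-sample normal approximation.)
d ≈ 0.19

Minimum detectable effect (one-sample t-test, normal approximation):
d = (z_{α/2} + z_β) / √n
d = (1.960 + 0.739) / √198
d = 2.699 / 14.071
d ≈ 0.19

By Cohen's convention (0.2 small / 0.5 medium / 0.8 large): very small effect.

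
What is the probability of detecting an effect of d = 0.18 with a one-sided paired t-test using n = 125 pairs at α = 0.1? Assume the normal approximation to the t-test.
Power ≈ 0.77

Power calculation (paired t-test, normal approximation):
z_β = d · √n - z_α
z_β = 0.18 · √125 - 1.282
z_β = 0.18 · 11.180 - 1.282
z_β = 0.731

Power = Φ(z_β) = Φ(0.731) ≈ 0.768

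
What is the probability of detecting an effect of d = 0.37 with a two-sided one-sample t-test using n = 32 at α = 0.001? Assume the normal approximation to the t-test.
Power ≈ 0.12

Power calculation (one-sample t-test, normal approximation):
z_β = d · √n - z_{α/2}
z_β = 0.37 · √32 - 3.291
z_β = 0.37 · 5.657 - 3.291
z_β = -1.197

Power = Φ(z_β) = Φ(-1.197) ≈ 0.116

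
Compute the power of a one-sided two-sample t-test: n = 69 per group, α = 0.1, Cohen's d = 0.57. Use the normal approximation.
Power ≈ 0.98

Power calculation (two-sample t-test, normal approximation):
z_β = d · √(n/2) - z_α
z_β = 0.57 · √(69/2) - 1.282
z_β = 0.57 · 5.874 - 1.282
z_β = 2.066

Power = Φ(z_β) = Φ(2.066) ≈ 0.981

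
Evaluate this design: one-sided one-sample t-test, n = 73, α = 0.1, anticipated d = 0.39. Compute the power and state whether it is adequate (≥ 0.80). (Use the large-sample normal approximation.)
Power ≈ 0.98; the study is adequately powered (power ≥ 0.80)

Power calculation (one-sample t-test, normal approximation):
z_β = d · √n - z_α
z_β = 0.39 · √73 - 1.282
z_β = 0.39 · 8.544 - 1.282
z_β = 2.051

Power = Φ(z_β) = Φ(2.051) ≈ 0.980

Effect size d = 0.39 is small by Cohen's convention (0.2/0.5/0.8).

Threshold: power ≥ 0.80 is conventionally adequate.
Power ≈ 0.98 → the study is adequately powered (power ≥ 0.80).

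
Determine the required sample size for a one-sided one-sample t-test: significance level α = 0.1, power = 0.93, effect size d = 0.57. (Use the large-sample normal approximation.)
n = 24

Sample size formula (one-sample t-test, normal approximation):
n = ((z_α + z_β) / d)²

z_α = 1.282 (for α = 0.1, one-sided)
z_β = 1.476 (for power = 0.93)
d = 0.57

n = ((1.282 + 1.476) / 0.57)²
n = (4.839)²
n ≈ 23.42
Round up to the next whole number: n = 24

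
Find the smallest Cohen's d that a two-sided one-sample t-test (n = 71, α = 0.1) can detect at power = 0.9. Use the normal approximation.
d ≈ 0.35

Minimum detectable effect (one-sample t-test, normal approximation):
d = (z_{α/2} + z_β) / √n
d = (1.645 + 1.282) / √71
d = 2.926 / 8.426
d ≈ 0.35

By Cohen's convention (0.2 small / 0.5 medium / 0.8 large): small effect.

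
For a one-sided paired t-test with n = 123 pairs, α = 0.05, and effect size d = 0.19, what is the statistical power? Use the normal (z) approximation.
Power ≈ 0.68

Power calculation (paired t-test, normal approximation):
z_β = d · √n - z_α
z_β = 0.19 · √123 - 1.645
z_β = 0.19 · 11.091 - 1.645
z_β = 0.462

Power = Φ(z_β) = Φ(0.462) ≈ 0.678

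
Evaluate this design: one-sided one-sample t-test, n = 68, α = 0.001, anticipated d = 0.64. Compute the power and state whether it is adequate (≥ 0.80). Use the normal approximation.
Power ≈ 0.99; the study is adequately powered (power ≥ 0.80)

Power calculation (one-sample t-test, normal approximation):
z_β = d · √n - z_α
z_β = 0.64 · √68 - 3.090
z_β = 0.64 · 8.246 - 3.090
z_β = 2.187

Power = Φ(z_β) = Φ(2.187) ≈ 0.986

Effect size d = 0.64 is medium by Cohen's convention (0.2/0.5/0.8).

Threshold: power ≥ 0.80 is conventionally adequate.
Power ≈ 0.99 → the study is adequately powered (power ≥ 0.80).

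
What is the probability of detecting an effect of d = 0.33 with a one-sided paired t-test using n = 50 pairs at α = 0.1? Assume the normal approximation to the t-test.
Power ≈ 0.85

Power calculation (paired t-test, normal approximation):
z_β = d · √n - z_α
z_β = 0.33 · √50 - 1.282
z_β = 0.33 · 7.071 - 1.282
z_β = 1.052

Power = Φ(z_β) = Φ(1.052) ≈ 0.854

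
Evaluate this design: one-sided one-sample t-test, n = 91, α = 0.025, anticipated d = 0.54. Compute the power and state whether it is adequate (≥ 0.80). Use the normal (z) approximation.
Power ≈ 1.00; the study is adequately powered (power ≥ 0.80)

Power calculation (one-sample t-test, normal approximation):
z_β = d · √n - z_α
z_β = 0.54 · √91 - 1.960
z_β = 0.54 · 9.539 - 1.960
z_β = 3.191

Power = Φ(z_β) = Φ(3.191) ≈ 0.999

Effect size d = 0.54 is medium by Cohen's convention (0.2/0.5/0.8).

Threshold: power ≥ 0.80 is conventionally adequate.
Power ≈ 1.00 → the study is adequately powered (power ≥ 0.80).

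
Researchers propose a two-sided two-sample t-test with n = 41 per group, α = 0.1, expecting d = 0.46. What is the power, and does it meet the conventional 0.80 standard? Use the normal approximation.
Power ≈ 0.67; the study is underpowered (power < 0.80)

Power calculation (two-sample t-test, normal approximation):
z_β = d · √(n/2) - z_{α/2}
z_β = 0.46 · √(41/2) - 1.645
z_β = 0.46 · 4.528 - 1.645
z_β = 0.438

Power = Φ(z_β) = Φ(0.438) ≈ 0.669

Effect size d = 0.46 is small by Cohen's convention (0.2/0.5/0.8).

Threshold: power ≥ 0.80 is conventionally adequate.
Power ≈ 0.67 → the study is underpowered (power < 0.80).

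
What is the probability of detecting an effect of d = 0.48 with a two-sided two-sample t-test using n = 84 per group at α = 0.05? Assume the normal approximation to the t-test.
Power ≈ 0.88

Power calculation (two-sample t-test, normal approximation):
z_β = d · √(n/2) - z_{α/2}
z_β = 0.48 · √(84/2) - 1.960
z_β = 0.48 · 6.481 - 1.960
z_β = 1.151

Power = Φ(z_β) = Φ(1.151) ≈ 0.875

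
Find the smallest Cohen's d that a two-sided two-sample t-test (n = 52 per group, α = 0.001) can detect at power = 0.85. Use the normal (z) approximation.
d ≈ 0.85

Minimum detectable effect (two-sample t-test, normal approximation):
d = (z_{α/2} + z_β) / √(n/2)
d = (3.291 + 1.036) / √(52/2)
d = 4.327 / 5.099
d ≈ 0.85

By Cohen's convention (0.2 small / 0.5 medium / 0.8 large): large effect.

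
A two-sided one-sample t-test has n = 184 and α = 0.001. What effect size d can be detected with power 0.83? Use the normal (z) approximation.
d ≈ 0.31

Minimum detectable effect (one-sample t-test, normal approximation):
d = (z_{α/2} + z_β) / √n
d = (3.291 + 0.954) / √184
d = 4.245 / 13.565
d ≈ 0.31

By Cohen's convention (0.2 small / 0.5 medium / 0.8 large): small effect.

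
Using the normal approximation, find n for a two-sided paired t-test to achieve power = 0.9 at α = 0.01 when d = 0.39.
n = 98 pairs

Sample size formula (paired t-test, normal approximation):
n = ((z_{α/2} + z_β) / d)²

z_{α/2} = 2.576 (for α = 0.01, two-sided)
z_β = 1.282 (for power = 0.9)
d = 0.39

n = ((2.576 + 1.282) / 0.39)²
n = (9.892)²
n ≈ 97.85
Round up to the next whole number: n = 98 pairs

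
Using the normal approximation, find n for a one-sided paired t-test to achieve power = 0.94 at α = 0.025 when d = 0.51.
n = 48 pairs

Sample size formula (paired t-test, normal approximation):
n = ((z_α + z_β) / d)²

z_α = 1.960 (for α = 0.025, one-sided)
z_β = 1.555 (for power = 0.94)
d = 0.51

n = ((1.960 + 1.555) / 0.51)²
n = (6.892)²
n ≈ 47.50
Round up to the next whole number: n = 48 pairs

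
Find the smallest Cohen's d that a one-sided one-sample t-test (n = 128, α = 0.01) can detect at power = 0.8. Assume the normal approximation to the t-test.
d ≈ 0.28

Minimum detectable effect (one-sample t-test, normal approximation):
d = (z_α + z_β) / √n
d = (2.326 + 0.842) / √128
d = 3.168 / 11.314
d ≈ 0.28

By Cohen's convention (0.2 small / 0.5 medium / 0.8 large): small effect.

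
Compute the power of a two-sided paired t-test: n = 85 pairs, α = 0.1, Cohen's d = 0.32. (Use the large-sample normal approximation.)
Power ≈ 0.90

Power calculation (paired t-test, normal approximation):
z_β = d · √n - z_{α/2}
z_β = 0.32 · √85 - 1.645
z_β = 0.32 · 9.220 - 1.645
z_β = 1.305

Power = Φ(z_β) = Φ(1.305) ≈ 0.904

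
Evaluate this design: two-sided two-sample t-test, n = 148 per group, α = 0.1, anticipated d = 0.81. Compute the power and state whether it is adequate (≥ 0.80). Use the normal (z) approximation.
Power ≈ 1.00; the study is adequately powered (power ≥ 0.80)

Power calculation (two-sample t-test, normal approximation):
z_β = d · √(n/2) - z_{α/2}
z_β = 0.81 · √(148/2) - 1.645
z_β = 0.81 · 8.602 - 1.645
z_β = 5.323

Power = Φ(z_β) = Φ(5.323) ≈ 1.000

Effect size d = 0.81 is large by Cohen's convention (0.2/0.5/0.8).

Threshold: power ≥ 0.80 is conventionally adequate.
Power ≈ 1.00 → the study is adequately powered (power ≥ 0.80).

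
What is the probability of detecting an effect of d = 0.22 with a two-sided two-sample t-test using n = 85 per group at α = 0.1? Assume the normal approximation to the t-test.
Power ≈ 0.42

Power calculation (two-sample t-test, normal approximation):
z_β = d · √(n/2) - z_{α/2}
z_β = 0.22 · √(85/2) - 1.645
z_β = 0.22 · 6.519 - 1.645
z_β = -0.211

Power = Φ(z_β) = Φ(-0.211) ≈ 0.417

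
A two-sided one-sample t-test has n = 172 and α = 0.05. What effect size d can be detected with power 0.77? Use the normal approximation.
d ≈ 0.21

Minimum detectable effect (one-sample t-test, normal approximation):
d = (z_{α/2} + z_β) / √n
d = (1.960 + 0.739) / √172
d = 2.699 / 13.115
d ≈ 0.21

By Cohen's convention (0.2 small / 0.5 medium / 0.8 large): small effect.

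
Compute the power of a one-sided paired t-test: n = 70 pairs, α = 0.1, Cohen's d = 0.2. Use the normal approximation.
Power ≈ 0.65

Power calculation (paired t-test, normal approximation):
z_β = d · √n - z_α
z_β = 0.2 · √70 - 1.282
z_β = 0.2 · 8.367 - 1.282
z_β = 0.392

Power = Φ(z_β) = Φ(0.392) ≈ 0.652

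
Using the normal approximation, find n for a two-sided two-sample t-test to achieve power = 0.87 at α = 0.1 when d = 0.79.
n = 25 per group

Sample size formula (two-sample t-test, normal approximation):
n = 2 · ((z_{α/2} + z_β) / d)²

z_{α/2} = 1.645 (for α = 0.1, two-sided)
z_β = 1.126 (for power = 0.87)
d = 0.79

n = 2 · ((1.645 + 1.126) / 0.79)²
n = 2 · (3.508)²
n ≈ 24.61
Round up to the next whole number: n = 25 per group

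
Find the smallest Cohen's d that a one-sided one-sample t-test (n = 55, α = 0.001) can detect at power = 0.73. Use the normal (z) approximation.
d ≈ 0.50

Minimum detectable effect (one-sample t-test, normal approximation):
d = (z_α + z_β) / √n
d = (3.090 + 0.613) / √55
d = 3.703 / 7.416
d ≈ 0.50

By Cohen's convention (0.2 small / 0.5 medium / 0.8 large): medium effect.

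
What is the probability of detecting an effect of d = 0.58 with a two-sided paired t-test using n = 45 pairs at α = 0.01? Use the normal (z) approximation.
Power ≈ 0.91

Power calculation (paired t-test, normal approximation):
z_β = d · √n - z_{α/2}
z_β = 0.58 · √45 - 2.576
z_β = 0.58 · 6.708 - 2.576
z_β = 1.315

Power = Φ(z_β) = Φ(1.315) ≈ 0.906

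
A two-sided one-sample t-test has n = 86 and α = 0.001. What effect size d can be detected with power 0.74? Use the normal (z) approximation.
d ≈ 0.42

Minimum detectable effect (one-sample t-test, normal approximation):
d = (z_{α/2} + z_β) / √n
d = (3.291 + 0.643) / √86
d = 3.934 / 9.274
d ≈ 0.42

By Cohen's convention (0.2 small / 0.5 medium / 0.8 large): small effect.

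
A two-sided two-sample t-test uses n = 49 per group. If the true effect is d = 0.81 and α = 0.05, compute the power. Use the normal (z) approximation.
Power ≈ 0.98

Power calculation (two-sample t-test, normal approximation):
z_β = d · √(n/2) - z_{α/2}
z_β = 0.81 · √(49/2) - 1.960
z_β = 0.81 · 4.950 - 1.960
z_β = 2.049

Power = Φ(z_β) = Φ(2.049) ≈ 0.980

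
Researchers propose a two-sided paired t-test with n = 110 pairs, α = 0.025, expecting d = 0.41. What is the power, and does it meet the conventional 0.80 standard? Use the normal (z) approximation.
Power ≈ 0.98; the study is adequately powered (power ≥ 0.80)

Power calculation (paired t-test, normal approximation):
z_β = d · √n - z_{α/2}
z_β = 0.41 · √110 - 2.241
z_β = 0.41 · 10.488 - 2.241
z_β = 2.059

Power = Φ(z_β) = Φ(2.059) ≈ 0.980

Effect size d = 0.41 is small by Cohen's convention (0.2/0.5/0.8).

Threshold: power ≥ 0.80 is conventionally adequate.
Power ≈ 0.98 → the study is adequately powered (power ≥ 0.80).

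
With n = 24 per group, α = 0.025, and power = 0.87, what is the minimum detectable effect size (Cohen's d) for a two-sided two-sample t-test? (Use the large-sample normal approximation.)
d ≈ 0.97

Minimum detectable effect (two-sample t-test, normal approximation):
d = (z_{α/2} + z_β) / √(n/2)
d = (2.241 + 1.126) / √(24/2)
d = 3.368 / 3.464
d ≈ 0.97

By Cohen's convention (0.2 small / 0.5 medium / 0.8 large): large effect.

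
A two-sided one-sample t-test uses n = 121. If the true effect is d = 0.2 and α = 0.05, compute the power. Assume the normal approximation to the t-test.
Power ≈ 0.59

Power calculation (one-sample t-test, normal approximation):
z_β = d · √n - z_{α/2}
z_β = 0.2 · √121 - 1.960
z_β = 0.2 · 11.000 - 1.960
z_β = 0.240

Power = Φ(z_β) = Φ(0.240) ≈ 0.595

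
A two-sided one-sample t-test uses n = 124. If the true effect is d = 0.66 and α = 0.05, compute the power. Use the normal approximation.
Power ≈ 1.00

Power calculation (one-sample t-test, normal approximation):
z_β = d · √n - z_{α/2}
z_β = 0.66 · √124 - 1.960
z_β = 0.66 · 11.136 - 1.960
z_β = 5.389

Power = Φ(z_β) = Φ(5.389) ≈ 1.000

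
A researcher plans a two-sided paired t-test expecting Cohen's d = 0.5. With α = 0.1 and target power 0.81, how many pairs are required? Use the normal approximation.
n = 26 pairs

Sample size formula (paired t-test, normal approximation):
n = ((z_{α/2} + z_β) / d)²

z_{α/2} = 1.645 (for α = 0.1, two-sided)
z_β = 0.878 (for power = 0.81)
d = 0.5

n = ((1.645 + 0.878) / 0.5)²
n = (5.046)²
n ≈ 25.46
Round up to the next whole number: n = 26 pairs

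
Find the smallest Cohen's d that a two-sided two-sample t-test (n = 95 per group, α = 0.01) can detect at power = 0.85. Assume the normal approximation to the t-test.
d ≈ 0.52

Minimum detectable effect (two-sample t-test, normal approximation):
d = (z_{α/2} + z_β) / √(n/2)
d = (2.576 + 1.036) / √(95/2)
d = 3.612 / 6.892
d ≈ 0.52

By Cohen's convention (0.2 small / 0.5 medium / 0.8 large): medium effect.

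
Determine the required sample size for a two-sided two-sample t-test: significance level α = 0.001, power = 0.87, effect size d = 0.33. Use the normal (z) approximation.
n = 359 per group

Sample size formula (two-sample t-test, normal approximation):
n = 2 · ((z_{α/2} + z_β) / d)²

z_{α/2} = 3.291 (for α = 0.001, two-sided)
z_β = 1.126 (for power = 0.87)
d = 0.33

n = 2 · ((3.291 + 1.126) / 0.33)²
n = 2 · (13.385)²
n ≈ 358.32
Round up to the next whole number: n = 359 per group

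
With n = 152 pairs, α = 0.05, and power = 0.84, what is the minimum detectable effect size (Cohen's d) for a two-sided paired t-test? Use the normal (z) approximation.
d ≈ 0.24

Minimum detectable effect (paired t-test, normal approximation):
d = (z_{α/2} + z_β) / √n
d = (1.960 + 0.994) / √152
d = 2.954 / 12.329
d ≈ 0.24

By Cohen's convention (0.2 small / 0.5 medium / 0.8 large): small effect.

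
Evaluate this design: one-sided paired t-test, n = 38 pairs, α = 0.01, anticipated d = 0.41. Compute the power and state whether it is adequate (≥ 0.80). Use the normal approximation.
Power ≈ 0.58; the study is underpowered (power < 0.80)

Power calculation (paired t-test, normal approximation):
z_β = d · √n - z_α
z_β = 0.41 · √38 - 2.326
z_β = 0.41 · 6.164 - 2.326
z_β = 0.201

Power = Φ(z_β) = Φ(0.201) ≈ 0.580

Effect size d = 0.41 is small by Cohen's convention (0.2/0.5/0.8).

Threshold: power ≥ 0.80 is conventionally adequate.
Power ≈ 0.58 → the study is underpowered (power < 0.80).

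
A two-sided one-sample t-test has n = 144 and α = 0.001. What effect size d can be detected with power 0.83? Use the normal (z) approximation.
d ≈ 0.35

Minimum detectable effect (one-sample t-test, normal approximation):
d = (z_{α/2} + z_β) / √n
d = (3.291 + 0.954) / √144
d = 4.245 / 12.000
d ≈ 0.35

By Cohen's convention (0.2 small / 0.5 medium / 0.8 large): small effect.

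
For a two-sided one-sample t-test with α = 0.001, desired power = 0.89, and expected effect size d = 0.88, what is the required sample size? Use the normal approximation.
n = 27

Sample size formula (one-sample t-test, normal approximation):
n = ((z_{α/2} + z_β) / d)²

z_{α/2} = 3.291 (for α = 0.001, two-sided)
z_β = 1.227 (for power = 0.89)
d = 0.88

n = ((3.291 + 1.227) / 0.88)²
n = (5.134)²
n ≈ 26.36
Round up to the next whole number: n = 27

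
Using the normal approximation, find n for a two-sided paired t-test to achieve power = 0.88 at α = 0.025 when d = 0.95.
n = 13 pairs

Sample size formula (paired t-test, normal approximation):
n = ((z_{α/2} + z_β) / d)²

z_{α/2} = 2.241 (for α = 0.025, two-sided)
z_β = 1.175 (for power = 0.88)
d = 0.95

n = ((2.241 + 1.175) / 0.95)²
n = (3.596)²
n ≈ 12.93
Round up to the next whole number: n = 13 pairs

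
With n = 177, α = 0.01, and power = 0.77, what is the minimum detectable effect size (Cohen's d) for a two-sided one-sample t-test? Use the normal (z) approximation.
d ≈ 0.25

Minimum detectable effect (one-sample t-test, normal approximation):
d = (z_{α/2} + z_β) / √n
d = (2.576 + 0.739) / √177
d = 3.315 / 13.304
d ≈ 0.25

By Cohen's convention (0.2 small / 0.5 medium / 0.8 large): small effect.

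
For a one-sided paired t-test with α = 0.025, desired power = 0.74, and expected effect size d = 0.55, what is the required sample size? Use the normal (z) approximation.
n = 23 pairs

Sample size formula (paired t-test, normal approximation):
n = ((z_α + z_β) / d)²

z_α = 1.960 (for α = 0.025, one-sided)
z_β = 0.643 (for power = 0.74)
d = 0.55

n = ((1.960 + 0.643) / 0.55)²
n = (4.733)²
n ≈ 22.40
Round up to the next whole number: n = 23 pairs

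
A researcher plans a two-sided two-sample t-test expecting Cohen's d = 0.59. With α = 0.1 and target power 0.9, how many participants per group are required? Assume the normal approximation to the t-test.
n = 50 per group

Sample size formula (two-sample t-test, normal approximation):
n = 2 · ((z_{α/2} + z_β) / d)²

z_{α/2} = 1.645 (for α = 0.1, two-sided)
z_β = 1.282 (for power = 0.9)
d = 0.59

n = 2 · ((1.645 + 1.282) / 0.59)²
n = 2 · (4.961)²
n ≈ 49.22
Round up to the next whole number: n = 50 per group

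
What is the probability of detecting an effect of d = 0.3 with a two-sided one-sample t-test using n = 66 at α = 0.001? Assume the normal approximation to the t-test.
Power ≈ 0.20

Power calculation (one-sample t-test, normal approximation):
z_β = d · √n - z_{α/2}
z_β = 0.3 · √66 - 3.291
z_β = 0.3 · 8.124 - 3.291
z_β = -0.853

Power = Φ(z_β) = Φ(-0.853) ≈ 0.197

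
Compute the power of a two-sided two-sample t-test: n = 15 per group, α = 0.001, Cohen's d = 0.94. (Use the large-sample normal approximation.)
Power ≈ 0.24

Power calculation (two-sample t-test, normal approximation):
z_β = d · √(n/2) - z_{α/2}
z_β = 0.94 · √(15/2) - 3.291
z_β = 0.94 · 2.739 - 3.291
z_β = -0.716

Power = Φ(z_β) = Φ(-0.716) ≈ 0.237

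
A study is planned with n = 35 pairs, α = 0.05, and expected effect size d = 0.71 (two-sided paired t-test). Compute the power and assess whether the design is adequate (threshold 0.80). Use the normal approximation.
Power ≈ 0.99; the study is adequately powered (power ≥ 0.80)

Power calculation (paired t-test, normal approximation):
z_β = d · √n - z_{α/2}
z_β = 0.71 · √35 - 1.960
z_β = 0.71 · 5.916 - 1.960
z_β = 2.240

Power = Φ(z_β) = Φ(2.240) ≈ 0.987

Effect size d = 0.71 is medium by Cohen's convention (0.2/0.5/0.8).

Threshold: power ≥ 0.80 is conventionally adequate.
Power ≈ 0.99 → the study is adequately powered (power ≥ 0.80).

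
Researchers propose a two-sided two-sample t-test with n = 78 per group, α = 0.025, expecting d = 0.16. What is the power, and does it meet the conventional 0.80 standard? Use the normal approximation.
Power ≈ 0.11; the study is underpowered (power < 0.80)

Power calculation (two-sample t-test, normal approximation):
z_β = d · √(n/2) - z_{α/2}
z_β = 0.16 · √(78/2) - 2.241
z_β = 0.16 · 6.245 - 2.241
z_β = -1.242

Power = Φ(z_β) = Φ(-1.242) ≈ 0.107

Effect size d = 0.16 is very small by Cohen's convention (0.2/0.5/0.8).

Threshold: power ≥ 0.80 is conventionally adequate.
Power ≈ 0.11 → the study is underpowered (power < 0.80).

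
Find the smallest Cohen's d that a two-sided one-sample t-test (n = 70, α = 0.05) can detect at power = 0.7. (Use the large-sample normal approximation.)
d ≈ 0.30

Minimum detectable effect (one-sample t-test, normal approximation):
d = (z_{α/2} + z_β) / √n
d = (1.960 + 0.524) / √70
d = 2.484 / 8.367
d ≈ 0.30

By Cohen's convention (0.2 small / 0.5 medium / 0.8 large): small effect.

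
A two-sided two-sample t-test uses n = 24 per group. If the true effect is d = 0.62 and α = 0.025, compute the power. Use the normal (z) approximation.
Power ≈ 0.46

Power calculation (two-sample t-test, normal approximation):
z_β = d · √(n/2) - z_{α/2}
z_β = 0.62 · √(24/2) - 2.241
z_β = 0.62 · 3.464 - 2.241
z_β = -0.094

Power = Φ(z_β) = Φ(-0.094) ≈ 0.463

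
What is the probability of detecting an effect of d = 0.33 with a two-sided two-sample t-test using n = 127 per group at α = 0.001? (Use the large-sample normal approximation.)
Power ≈ 0.25

Power calculation (two-sample t-test, normal approximation):
z_β = d · √(n/2) - z_{α/2}
z_β = 0.33 · √(127/2) - 3.291
z_β = 0.33 · 7.969 - 3.291
z_β = -0.661

Power = Φ(z_β) = Φ(-0.661) ≈ 0.254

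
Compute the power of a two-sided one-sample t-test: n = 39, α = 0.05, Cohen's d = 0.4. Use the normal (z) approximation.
Power ≈ 0.70

Power calculation (one-sample t-test, normal approximation):
z_β = d · √n - z_{α/2}
z_β = 0.4 · √39 - 1.960
z_β = 0.4 · 6.245 - 1.960
z_β = 0.538

Power = Φ(z_β) = Φ(0.538) ≈ 0.705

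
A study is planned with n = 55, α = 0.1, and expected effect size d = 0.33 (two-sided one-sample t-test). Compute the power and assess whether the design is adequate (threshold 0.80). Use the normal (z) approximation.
Power ≈ 0.79; the study is underpowered (power < 0.80)

Power calculation (one-sample t-test, normal approximation):
z_β = d · √n - z_{α/2}
z_β = 0.33 · √55 - 1.645
z_β = 0.33 · 7.416 - 1.645
z_β = 0.802

Power = Φ(z_β) = Φ(0.802) ≈ 0.789

Effect size d = 0.33 is small by Cohen's convention (0.2/0.5/0.8).

Threshold: power ≥ 0.80 is conventionally adequate.
Power ≈ 0.79 → the study is underpowered (power < 0.80).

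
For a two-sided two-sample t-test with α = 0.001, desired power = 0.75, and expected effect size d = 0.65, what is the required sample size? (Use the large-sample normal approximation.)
n = 75 per group

Sample size formula (two-sample t-test, normal approximation):
n = 2 · ((z_{α/2} + z_β) / d)²

z_{α/2} = 3.291 (for α = 0.001, two-sided)
z_β = 0.674 (for power = 0.75)
d = 0.65

n = 2 · ((3.291 + 0.674) / 0.65)²
n = 2 · (6.100)²
n ≈ 74.42
Round up to the next whole number: n = 75 per group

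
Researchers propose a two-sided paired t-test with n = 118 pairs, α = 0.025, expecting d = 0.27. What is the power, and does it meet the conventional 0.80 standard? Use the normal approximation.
Power ≈ 0.76; the study is underpowered (power < 0.80)

Power calculation (paired t-test, normal approximation):
z_β = d · √n - z_{α/2}
z_β = 0.27 · √118 - 2.241
z_β = 0.27 · 10.863 - 2.241
z_β = 0.692

Power = Φ(z_β) = Φ(0.692) ≈ 0.755

Effect size d = 0.27 is small by Cohen's convention (0.2/0.5/0.8).

Threshold: power ≥ 0.80 is conventionally adequate.
Power ≈ 0.76 → the study is underpowered (power < 0.80).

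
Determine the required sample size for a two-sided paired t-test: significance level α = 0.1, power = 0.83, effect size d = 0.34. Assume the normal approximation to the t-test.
n = 59 pairs

Sample size formula (paired t-test, normal approximation):
n = ((z_{α/2} + z_β) / d)²

z_{α/2} = 1.645 (for α = 0.1, two-sided)
z_β = 0.954 (for power = 0.83)
d = 0.34

n = ((1.645 + 0.954) / 0.34)²
n = (7.644)²
n ≈ 58.43
Round up to the next whole number: n = 59 pairs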